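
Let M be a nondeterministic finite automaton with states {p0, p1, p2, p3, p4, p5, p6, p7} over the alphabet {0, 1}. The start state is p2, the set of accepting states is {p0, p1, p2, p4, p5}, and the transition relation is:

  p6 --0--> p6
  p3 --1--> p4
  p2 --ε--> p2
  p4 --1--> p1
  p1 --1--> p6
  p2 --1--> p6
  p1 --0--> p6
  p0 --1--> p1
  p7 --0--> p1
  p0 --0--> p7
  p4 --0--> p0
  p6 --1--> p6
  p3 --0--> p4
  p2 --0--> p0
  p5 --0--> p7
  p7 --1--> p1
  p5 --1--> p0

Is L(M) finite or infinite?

finite

The useful states (reachable from p2 and able to reach an accepting state) are {p0, p1, p2, p7}.
Restricted to these states the transition graph has no cycle, so every accepting path has bounded length and L is finite.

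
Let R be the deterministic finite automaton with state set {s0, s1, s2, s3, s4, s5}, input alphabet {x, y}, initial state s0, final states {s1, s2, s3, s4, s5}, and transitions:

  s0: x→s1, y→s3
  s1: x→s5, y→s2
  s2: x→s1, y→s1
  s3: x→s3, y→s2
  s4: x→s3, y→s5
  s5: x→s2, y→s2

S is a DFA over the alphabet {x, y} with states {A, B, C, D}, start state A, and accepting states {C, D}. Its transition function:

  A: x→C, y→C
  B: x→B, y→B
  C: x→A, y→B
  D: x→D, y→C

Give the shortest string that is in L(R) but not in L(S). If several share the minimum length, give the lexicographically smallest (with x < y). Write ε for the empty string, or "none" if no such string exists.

xx

The string xx is accepted by R but not by S.
No shorter string lies in the difference, and xx is the lexicographically first length-2 string in L(R) \ L(S).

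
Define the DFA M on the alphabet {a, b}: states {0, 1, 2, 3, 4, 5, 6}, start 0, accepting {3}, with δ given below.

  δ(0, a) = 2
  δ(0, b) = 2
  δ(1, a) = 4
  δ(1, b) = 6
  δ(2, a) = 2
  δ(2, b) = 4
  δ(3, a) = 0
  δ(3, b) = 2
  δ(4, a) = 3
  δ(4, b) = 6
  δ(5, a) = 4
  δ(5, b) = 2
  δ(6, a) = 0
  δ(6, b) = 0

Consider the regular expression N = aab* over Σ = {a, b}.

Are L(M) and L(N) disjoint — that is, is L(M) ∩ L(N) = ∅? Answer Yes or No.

Yes

Converting the expression N to a DFA (subset construction, then merging equivalent states) gives the minimal DFA with states {n0, n1, n2, n3}, start state n0, accepting states {n3} and transitions n0: a→n1, b→n2; n1: a→n3, b→n2; n2: a→n2, b→n2; n3: a→n2, b→n3.
Exploring the product automaton M × N from the start pair (0, n0), following both machines on each input symbol, reaches 11 state pairs: (0, n0), (2, n1), (2, n2), (2, n3), (4, n2), (4, n3), (3, n2), (6, n2), (6, n3), (0, n2), (0, n3).
M accepts in {3} and N accepts in {n3}; no reachable pair has both components accepting, so no string drives both machines to acceptance simultaneously and L(M) ∩ L(N) = ∅.
So no string is accepted by both, and the intersection is empty.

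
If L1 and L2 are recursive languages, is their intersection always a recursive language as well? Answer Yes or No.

Run both deciders on the input and accept iff both accept; the combined machine always halts.
So the recursive languages are closed under intersection.

Yes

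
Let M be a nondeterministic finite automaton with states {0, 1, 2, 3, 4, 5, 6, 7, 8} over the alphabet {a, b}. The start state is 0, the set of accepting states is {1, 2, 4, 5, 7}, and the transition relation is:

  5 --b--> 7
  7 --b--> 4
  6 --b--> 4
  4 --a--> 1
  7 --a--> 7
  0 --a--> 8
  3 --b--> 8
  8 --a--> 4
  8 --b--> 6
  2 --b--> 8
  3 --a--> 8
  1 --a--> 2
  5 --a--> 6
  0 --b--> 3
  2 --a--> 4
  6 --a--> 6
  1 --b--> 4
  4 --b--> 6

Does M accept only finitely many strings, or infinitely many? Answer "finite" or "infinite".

infinite

State 8 is reachable from the start and can reach an accepting state, and it lies on the cycle 8 → 4 → 1 → 2 → 8.
Traversing that cycle any number of times yields accepted strings of unbounded length, so the language is infinite.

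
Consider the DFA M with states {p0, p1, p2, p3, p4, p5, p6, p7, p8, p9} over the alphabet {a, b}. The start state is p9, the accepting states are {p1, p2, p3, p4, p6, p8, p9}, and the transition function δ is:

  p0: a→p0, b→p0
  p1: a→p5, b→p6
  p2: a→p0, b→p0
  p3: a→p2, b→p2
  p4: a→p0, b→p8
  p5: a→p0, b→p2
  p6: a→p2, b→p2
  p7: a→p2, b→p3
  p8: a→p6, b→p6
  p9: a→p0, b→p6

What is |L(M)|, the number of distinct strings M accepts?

The useful subgraph on states {p2, p6, p9} is acyclic, so L(M) is finite; the longest accepting path visits 3 useful states, giving maximum string length 2.
Counting accepting paths from p9 by length: 1 of length 0, 1 of length 1, 2 of length 2. Total 4.

4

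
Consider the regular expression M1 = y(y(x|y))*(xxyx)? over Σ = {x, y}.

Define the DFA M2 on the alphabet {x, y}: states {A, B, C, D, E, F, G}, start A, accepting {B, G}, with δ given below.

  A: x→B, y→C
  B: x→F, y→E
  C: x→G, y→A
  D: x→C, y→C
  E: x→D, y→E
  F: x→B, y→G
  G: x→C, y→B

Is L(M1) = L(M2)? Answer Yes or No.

No

The string y is accepted by M1 but rejected by M2.
So L(M1) ≠ L(M2).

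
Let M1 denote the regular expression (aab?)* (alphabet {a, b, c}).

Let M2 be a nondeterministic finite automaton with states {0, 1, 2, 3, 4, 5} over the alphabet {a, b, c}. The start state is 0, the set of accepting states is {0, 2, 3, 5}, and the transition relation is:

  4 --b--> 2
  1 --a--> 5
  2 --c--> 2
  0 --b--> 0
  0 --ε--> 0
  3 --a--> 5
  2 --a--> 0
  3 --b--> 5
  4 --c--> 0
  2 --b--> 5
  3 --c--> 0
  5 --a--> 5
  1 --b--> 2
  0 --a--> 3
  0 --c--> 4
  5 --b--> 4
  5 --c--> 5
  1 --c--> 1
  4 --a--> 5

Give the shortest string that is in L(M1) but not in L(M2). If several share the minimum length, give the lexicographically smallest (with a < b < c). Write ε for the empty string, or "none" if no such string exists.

The string aab is accepted by M1 but not by M2.
No shorter string lies in the difference, and aab is the lexicographically first length-3 string in L(M1) \ L(M2).

aab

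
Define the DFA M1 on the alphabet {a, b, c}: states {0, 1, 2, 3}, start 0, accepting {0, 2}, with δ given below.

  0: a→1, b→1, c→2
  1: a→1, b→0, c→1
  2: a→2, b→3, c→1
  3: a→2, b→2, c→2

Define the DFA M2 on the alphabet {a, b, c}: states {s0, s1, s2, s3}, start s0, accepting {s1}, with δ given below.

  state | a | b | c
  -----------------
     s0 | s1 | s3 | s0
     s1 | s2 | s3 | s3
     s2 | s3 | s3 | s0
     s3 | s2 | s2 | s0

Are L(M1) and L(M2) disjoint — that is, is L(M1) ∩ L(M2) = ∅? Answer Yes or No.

The string ca is accepted by both M1 and M2.
Hence L(M1) ∩ L(M2) ≠ ∅.

No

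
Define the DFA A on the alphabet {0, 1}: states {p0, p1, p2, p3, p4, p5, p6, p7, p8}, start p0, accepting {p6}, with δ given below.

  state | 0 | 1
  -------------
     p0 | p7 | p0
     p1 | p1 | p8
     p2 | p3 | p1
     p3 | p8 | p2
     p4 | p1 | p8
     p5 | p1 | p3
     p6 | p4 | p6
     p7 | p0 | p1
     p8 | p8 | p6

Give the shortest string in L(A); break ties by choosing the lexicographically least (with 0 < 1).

0111

A breadth-first search from p0 reaches an accepting state first via the path p0 → p7 → p1 → p8 → p6 on input 0111.
No string of length < 4 is accepted (BFS exhausts all shorter strings without reaching an accepting state), and 0111 is the lexicographically least accepting string of length 4.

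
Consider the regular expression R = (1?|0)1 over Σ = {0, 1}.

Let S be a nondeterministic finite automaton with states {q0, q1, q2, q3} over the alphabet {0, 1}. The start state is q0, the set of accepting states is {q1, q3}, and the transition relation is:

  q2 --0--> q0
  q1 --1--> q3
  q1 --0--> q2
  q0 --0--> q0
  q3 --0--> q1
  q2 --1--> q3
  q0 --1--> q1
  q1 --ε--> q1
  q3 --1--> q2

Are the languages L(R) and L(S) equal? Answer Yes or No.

The string 001 is accepted by S but rejected by R.
So L(R) ≠ L(S).

No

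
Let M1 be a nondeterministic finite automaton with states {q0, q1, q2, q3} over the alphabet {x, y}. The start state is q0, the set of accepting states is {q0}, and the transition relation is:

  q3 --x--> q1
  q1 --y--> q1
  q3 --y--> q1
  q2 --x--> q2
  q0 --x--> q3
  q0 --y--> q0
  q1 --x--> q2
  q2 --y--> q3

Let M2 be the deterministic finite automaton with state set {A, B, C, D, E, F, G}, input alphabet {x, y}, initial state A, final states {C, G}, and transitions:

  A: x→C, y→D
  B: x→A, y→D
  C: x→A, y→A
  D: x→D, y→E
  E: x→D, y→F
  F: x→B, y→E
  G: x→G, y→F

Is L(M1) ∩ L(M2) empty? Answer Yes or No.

Exploring the product automaton M1 × M2 from the start pair (q0, A), following both machines on each input symbol, reaches 18 state pairs: (q0, A), (q3, C), (q0, D), (q1, A), (q3, D), (q0, E), (q2, C), (q1, D), (q1, E), (q0, F), (q2, A), (q3, A), (q2, D), (q1, F), (q3, B), (q1, C), (q3, E), (q2, B).
M1 accepts in {q0} and M2 accepts in {C, G}; no reachable pair has both components accepting, so no string drives both machines to acceptance simultaneously and L(M1) ∩ L(M2) = ∅.
So no string is accepted by both, and the intersection is empty.

Yes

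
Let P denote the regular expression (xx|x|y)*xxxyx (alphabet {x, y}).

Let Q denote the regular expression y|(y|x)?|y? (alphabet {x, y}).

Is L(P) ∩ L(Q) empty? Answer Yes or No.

Yes

Converting the expression P to a DFA (subset construction, then merging equivalent states) gives the minimal DFA with states {p0, p1, p2, p3, p4, p5}, start state p0, accepting states {p5} and transitions p0: x→p1, y→p0; p1: x→p2, y→p0; p2: x→p3, y→p0; p3: x→p3, y→p4; p4: x→p5, y→p0; p5: x→p2, y→p0.
Converting the expression Q to a DFA (subset construction, then merging equivalent states) gives the minimal DFA with states {q0, q1, q2}, start state q0, accepting states {q0, q1} and transitions q0: x→q1, y→q1; q1: x→q2, y→q2; q2: x→q2, y→q2.
Exploring the product automaton P × Q from the start pair (p0, q0), following both machines on each input symbol, reaches 9 state pairs: (p0, q0), (p1, q1), (p0, q1), (p2, q2), (p0, q2), (p1, q2), (p3, q2), (p4, q2), (p5, q2).
P accepts in {p5} and Q accepts in {q0, q1}; no reachable pair has both components accepting, so no string drives both machines to acceptance simultaneously and L(P) ∩ L(Q) = ∅.
So no string is accepted by both, and the intersection is empty.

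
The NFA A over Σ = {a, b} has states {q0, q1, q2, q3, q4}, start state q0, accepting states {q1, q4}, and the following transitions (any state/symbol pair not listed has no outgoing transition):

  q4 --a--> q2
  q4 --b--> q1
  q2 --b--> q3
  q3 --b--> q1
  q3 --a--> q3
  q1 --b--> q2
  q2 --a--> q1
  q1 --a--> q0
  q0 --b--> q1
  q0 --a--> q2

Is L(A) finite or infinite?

State q0 is reachable from the start and can reach an accepting state, and it lies on the cycle q0 → q1 → q0.
Traversing that cycle any number of times yields accepted strings of unbounded length, so the language is infinite.

infinite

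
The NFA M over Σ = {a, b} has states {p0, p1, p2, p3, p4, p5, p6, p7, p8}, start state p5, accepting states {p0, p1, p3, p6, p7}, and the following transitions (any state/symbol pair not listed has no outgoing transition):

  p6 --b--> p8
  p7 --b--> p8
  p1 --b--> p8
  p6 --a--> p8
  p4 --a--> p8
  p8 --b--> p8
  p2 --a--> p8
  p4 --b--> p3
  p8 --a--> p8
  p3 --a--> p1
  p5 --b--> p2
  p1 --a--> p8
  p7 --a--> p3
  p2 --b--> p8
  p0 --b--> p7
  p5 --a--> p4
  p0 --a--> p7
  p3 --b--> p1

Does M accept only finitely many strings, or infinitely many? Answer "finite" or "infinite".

The useful states (reachable from p5 and able to reach an accepting state) are {p1, p3, p4, p5}.
Restricted to these states the transition graph has no cycle, so every accepting path has bounded length and L is finite.

finite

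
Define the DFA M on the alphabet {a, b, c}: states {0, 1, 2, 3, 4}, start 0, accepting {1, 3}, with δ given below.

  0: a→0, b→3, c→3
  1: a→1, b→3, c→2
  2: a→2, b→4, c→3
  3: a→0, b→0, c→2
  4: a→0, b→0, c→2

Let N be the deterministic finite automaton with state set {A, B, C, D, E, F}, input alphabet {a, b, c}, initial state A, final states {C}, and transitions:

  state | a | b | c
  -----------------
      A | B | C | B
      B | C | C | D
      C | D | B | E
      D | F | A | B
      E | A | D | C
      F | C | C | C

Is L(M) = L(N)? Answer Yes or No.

No

The string c is accepted by M but rejected by N.
So L(M) ≠ L(N).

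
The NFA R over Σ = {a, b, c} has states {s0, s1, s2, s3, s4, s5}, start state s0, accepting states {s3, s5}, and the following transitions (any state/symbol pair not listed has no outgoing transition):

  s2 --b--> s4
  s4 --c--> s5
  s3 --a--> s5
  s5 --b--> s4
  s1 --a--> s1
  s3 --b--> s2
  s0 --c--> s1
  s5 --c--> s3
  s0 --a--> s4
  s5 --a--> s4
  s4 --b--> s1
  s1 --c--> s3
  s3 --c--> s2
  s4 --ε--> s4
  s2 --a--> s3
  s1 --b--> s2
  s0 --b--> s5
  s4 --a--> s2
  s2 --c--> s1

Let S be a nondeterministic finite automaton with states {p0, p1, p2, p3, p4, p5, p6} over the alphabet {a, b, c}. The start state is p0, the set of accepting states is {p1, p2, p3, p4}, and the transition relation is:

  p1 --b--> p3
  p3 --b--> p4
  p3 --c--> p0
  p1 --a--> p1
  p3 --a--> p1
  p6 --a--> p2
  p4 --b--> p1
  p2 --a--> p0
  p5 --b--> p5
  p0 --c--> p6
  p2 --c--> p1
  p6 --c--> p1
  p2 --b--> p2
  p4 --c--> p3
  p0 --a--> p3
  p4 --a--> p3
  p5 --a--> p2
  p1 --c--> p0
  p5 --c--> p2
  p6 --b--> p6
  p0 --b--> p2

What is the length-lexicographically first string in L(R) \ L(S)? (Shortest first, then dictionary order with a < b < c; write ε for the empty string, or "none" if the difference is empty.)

ac

The string ac is accepted by R but not by S.
No shorter string lies in the difference, and ac is the lexicographically first length-2 string in L(R) \ L(S).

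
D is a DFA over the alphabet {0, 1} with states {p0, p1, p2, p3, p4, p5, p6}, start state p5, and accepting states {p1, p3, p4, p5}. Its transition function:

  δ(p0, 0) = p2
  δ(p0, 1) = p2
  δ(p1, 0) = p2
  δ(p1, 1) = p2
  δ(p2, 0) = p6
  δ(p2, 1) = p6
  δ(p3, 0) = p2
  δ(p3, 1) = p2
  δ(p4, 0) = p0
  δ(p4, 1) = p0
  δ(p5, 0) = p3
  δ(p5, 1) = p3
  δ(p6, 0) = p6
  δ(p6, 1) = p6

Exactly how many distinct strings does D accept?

The useful subgraph on states {p3, p5} is acyclic, so L(D) is finite; the longest accepting path visits 2 useful states, giving maximum string length 1.
Counting accepting paths from p5 by length: 1 of length 0, 2 of length 1. Total 3.

3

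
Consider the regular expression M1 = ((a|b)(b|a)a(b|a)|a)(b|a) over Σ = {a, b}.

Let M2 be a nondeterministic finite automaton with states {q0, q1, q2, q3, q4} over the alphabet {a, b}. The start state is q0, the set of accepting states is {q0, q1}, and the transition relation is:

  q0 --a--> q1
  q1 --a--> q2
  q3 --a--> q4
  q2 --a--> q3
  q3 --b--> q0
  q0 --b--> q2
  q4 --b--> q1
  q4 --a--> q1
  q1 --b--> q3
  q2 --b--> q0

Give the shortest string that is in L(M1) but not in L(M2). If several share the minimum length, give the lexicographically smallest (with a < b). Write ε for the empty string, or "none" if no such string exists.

aa

The string aa is accepted by M1 but not by M2.
No shorter string lies in the difference, and aa is the lexicographically first length-2 string in L(M1) \ L(M2).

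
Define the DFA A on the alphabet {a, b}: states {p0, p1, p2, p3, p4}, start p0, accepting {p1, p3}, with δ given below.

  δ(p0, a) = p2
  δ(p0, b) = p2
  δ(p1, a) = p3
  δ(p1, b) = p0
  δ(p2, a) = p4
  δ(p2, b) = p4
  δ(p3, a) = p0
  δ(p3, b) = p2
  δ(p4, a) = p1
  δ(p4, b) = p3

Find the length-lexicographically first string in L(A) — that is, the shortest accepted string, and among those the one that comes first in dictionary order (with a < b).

A breadth-first search from p0 reaches an accepting state first via the path p0 → p2 → p4 → p1 on input aaa.
No string of length < 3 is accepted (BFS exhausts all shorter strings without reaching an accepting state), and aaa is the lexicographically least accepting string of length 3.

aaa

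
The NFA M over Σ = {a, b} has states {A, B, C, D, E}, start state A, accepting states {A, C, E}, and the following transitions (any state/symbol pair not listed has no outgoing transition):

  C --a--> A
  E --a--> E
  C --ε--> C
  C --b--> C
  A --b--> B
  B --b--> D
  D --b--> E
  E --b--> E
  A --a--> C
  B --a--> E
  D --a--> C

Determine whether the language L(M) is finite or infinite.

State A is reachable from the start and can reach an accepting state, and it lies on the cycle A → B → D → C → A.
Traversing that cycle any number of times yields accepted strings of unbounded length, so the language is infinite.

infinite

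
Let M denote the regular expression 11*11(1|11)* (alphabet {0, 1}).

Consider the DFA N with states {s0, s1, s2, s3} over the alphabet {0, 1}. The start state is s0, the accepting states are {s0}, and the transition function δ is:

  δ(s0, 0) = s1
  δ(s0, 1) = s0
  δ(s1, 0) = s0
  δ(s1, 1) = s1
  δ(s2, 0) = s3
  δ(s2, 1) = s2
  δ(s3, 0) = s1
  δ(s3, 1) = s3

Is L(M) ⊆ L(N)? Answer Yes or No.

Converting the expression M to a DFA (subset construction, then merging equivalent states) gives the minimal DFA with states {m0, m1, m2, m3, m4}, start state m0, accepting states {m4} and transitions m0: 0→m1, 1→m2; m1: 0→m1, 1→m1; m2: 0→m1, 1→m3; m3: 0→m1, 1→m4; m4: 0→m1, 1→m4.
Exploring the product automaton M × N from the start pair (m0, s0), following both machines on each input symbol, reaches 6 state pairs: (m0, s0), (m1, s1), (m2, s0), (m1, s0), (m3, s0), (m4, s0).
M accepts in {m4} and N accepts in {s0}. The reachable pairs whose M-component is accepting are (m4, s0); in each of them the N-component is accepting too, so the product for L(M) \ L(N) (M-component accepting, N-component rejecting) has no reachable accepting pair and the difference is empty.
Hence every string in L(M) is also in L(N).

Yes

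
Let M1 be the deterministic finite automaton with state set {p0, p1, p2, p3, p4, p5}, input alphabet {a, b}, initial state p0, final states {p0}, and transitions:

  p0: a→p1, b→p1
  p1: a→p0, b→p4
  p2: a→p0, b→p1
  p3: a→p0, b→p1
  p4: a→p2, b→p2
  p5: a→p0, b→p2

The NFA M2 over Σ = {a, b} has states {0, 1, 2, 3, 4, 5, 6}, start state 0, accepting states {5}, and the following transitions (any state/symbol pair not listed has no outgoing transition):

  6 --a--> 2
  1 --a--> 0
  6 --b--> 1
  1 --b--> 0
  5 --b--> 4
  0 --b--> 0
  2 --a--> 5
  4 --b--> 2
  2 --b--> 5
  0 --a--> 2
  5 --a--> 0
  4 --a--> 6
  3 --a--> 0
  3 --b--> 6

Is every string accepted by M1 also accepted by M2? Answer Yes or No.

No

The empty string ε is in L(M1) but not in L(M2).
So L(M1) ⊄ L(M2).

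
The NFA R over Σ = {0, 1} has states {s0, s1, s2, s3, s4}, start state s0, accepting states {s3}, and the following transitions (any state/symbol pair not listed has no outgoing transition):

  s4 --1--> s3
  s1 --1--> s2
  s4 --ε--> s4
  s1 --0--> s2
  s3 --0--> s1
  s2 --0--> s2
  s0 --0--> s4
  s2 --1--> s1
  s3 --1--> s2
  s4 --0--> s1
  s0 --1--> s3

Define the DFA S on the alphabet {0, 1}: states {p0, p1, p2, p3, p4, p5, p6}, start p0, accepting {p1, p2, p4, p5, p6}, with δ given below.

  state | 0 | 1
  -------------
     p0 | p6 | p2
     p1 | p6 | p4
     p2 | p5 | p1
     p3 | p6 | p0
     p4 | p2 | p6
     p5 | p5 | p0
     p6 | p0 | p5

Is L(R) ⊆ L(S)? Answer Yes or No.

Exploring the product automaton R × S from the start pair (s0, p0), following both machines on each input symbol, reaches 16 state pairs: (s0, p0), (s4, p6), (s3, p2), (s1, p0), (s3, p5), (s1, p5), (s2, p1), (s2, p6), (s2, p2), (s2, p0), (s2, p5), (s1, p4), (s1, p1), (s1, p2), (s2, p4), (s1, p6).
R accepts in {s3} and S accepts in {p1, p2, p4, p5, p6}. The reachable pairs whose R-component is accepting are (s3, p2), (s3, p5); in each of them the S-component is accepting too, so the product for L(R) \ L(S) (R-component accepting, S-component rejecting) has no reachable accepting pair and the difference is empty.
Hence every string in L(R) is also in L(S).

Yes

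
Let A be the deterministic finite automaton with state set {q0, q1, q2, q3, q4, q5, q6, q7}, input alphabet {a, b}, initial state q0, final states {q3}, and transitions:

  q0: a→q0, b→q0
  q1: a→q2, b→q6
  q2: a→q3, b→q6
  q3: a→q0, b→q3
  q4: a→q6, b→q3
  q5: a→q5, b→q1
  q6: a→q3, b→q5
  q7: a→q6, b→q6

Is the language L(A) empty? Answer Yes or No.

The states reachable from the start state are {q0}.
None of the accepting states {q3} is reachable, so no string is accepted and L(A) = ∅.

Yes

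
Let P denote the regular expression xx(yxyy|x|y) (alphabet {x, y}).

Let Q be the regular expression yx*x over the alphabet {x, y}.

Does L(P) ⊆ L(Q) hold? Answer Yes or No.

No

The string xxx is in L(P) but not in L(Q).
So L(P) ⊄ L(Q).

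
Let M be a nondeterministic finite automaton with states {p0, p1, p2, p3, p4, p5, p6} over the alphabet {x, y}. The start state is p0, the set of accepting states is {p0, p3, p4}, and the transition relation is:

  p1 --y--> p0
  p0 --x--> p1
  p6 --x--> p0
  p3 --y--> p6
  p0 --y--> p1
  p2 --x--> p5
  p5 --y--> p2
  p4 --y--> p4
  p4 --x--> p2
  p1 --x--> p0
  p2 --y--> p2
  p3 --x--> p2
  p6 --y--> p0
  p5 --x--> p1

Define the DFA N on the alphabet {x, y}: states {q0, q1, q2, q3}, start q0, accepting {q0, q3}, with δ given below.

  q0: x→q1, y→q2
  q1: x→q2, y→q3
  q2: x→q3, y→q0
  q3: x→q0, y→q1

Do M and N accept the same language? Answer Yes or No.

No

The string xx is accepted by M but rejected by N.
So L(M) ≠ L(N).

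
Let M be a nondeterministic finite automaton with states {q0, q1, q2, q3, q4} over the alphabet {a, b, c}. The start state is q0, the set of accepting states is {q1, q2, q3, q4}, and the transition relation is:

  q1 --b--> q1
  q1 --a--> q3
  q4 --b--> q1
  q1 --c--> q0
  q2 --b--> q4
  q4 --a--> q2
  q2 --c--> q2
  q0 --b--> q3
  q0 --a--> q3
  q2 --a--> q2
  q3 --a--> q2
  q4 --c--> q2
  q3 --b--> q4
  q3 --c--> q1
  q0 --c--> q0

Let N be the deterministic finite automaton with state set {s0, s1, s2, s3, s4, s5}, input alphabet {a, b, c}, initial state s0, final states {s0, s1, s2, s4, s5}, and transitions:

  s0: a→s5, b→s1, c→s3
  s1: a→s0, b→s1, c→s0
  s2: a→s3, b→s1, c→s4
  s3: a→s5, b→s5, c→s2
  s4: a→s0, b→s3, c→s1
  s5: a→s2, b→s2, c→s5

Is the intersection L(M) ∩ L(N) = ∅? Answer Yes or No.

No

The string a is accepted by both M and N.
Hence L(M) ∩ L(N) ≠ ∅.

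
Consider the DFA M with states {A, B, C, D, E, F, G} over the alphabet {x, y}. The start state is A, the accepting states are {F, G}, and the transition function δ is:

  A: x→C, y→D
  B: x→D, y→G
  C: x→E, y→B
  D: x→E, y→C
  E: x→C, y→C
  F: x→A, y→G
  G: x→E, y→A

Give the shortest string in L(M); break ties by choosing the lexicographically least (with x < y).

A breadth-first search from A reaches an accepting state first via the path A → C → B → G on input xyy.
No string of length < 3 is accepted (BFS exhausts all shorter strings without reaching an accepting state), and xyy is the lexicographically least accepting string of length 3.

xyy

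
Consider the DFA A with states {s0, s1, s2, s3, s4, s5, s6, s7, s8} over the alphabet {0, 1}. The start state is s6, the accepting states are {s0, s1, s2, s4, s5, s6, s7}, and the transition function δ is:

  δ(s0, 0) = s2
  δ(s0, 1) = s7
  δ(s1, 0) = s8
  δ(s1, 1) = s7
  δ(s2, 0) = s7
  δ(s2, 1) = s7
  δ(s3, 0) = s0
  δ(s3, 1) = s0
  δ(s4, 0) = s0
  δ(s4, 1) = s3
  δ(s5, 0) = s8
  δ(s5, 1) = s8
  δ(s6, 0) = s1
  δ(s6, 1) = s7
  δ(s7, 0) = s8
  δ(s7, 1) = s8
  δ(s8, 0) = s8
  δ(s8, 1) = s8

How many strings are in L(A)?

4

The useful subgraph on states {s1, s6, s7} is acyclic, so L(A) is finite; the longest accepting path visits 3 useful states, giving maximum string length 2.
Counting accepting paths from s6 by length: 1 of length 0, 2 of length 1, 1 of length 2. Total 4.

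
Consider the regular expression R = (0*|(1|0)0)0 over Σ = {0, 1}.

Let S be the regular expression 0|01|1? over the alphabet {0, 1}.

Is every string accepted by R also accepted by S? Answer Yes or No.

No

The string 00 is in L(R) but not in L(S).
So L(R) ⊄ L(S).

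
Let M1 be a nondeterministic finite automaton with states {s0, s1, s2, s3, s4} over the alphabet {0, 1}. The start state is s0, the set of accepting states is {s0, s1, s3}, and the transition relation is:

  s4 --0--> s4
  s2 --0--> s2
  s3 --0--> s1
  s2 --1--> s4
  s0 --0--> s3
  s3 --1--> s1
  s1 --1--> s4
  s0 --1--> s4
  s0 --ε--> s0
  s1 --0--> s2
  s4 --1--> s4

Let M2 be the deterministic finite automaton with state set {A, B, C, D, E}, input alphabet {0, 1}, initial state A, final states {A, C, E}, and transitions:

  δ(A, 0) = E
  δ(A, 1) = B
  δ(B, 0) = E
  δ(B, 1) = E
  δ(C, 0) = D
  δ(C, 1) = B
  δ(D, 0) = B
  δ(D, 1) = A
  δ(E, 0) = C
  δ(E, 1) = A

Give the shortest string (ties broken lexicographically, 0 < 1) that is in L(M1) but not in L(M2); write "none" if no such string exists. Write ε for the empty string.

Exploring the product automaton M1 × M2 from the start pair (s0, A), following both machines on each input symbol, reaches 13 state pairs: (s0, A), (s3, E), (s4, B), (s1, C), (s1, A), (s4, E), (s2, D), (s2, E), (s4, C), (s4, A), (s2, B), (s2, C), (s4, D).
M1 accepts in {s0, s1, s3} and M2 accepts in {A, C, E}. The reachable pairs whose M1-component is accepting are (s0, A), (s3, E), (s1, C), (s1, A); in each of them the M2-component is accepting too, so the product for L(M1) \ L(M2) (M1-component accepting, M2-component rejecting) has no reachable accepting pair and the difference is empty.
So every string accepted by M1 is also accepted by M2: L(M1) \ L(M2) = ∅ and there is no such string.

none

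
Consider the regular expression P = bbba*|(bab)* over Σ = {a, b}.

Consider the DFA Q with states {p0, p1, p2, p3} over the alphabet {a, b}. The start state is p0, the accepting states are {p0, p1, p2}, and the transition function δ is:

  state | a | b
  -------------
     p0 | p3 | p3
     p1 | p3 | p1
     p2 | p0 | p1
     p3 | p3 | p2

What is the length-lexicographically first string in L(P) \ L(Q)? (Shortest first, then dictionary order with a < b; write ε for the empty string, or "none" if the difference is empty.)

The string bbba is accepted by P but not by Q.
No shorter string lies in the difference, and bbba is the lexicographically first length-4 string in L(P) \ L(Q).

bbba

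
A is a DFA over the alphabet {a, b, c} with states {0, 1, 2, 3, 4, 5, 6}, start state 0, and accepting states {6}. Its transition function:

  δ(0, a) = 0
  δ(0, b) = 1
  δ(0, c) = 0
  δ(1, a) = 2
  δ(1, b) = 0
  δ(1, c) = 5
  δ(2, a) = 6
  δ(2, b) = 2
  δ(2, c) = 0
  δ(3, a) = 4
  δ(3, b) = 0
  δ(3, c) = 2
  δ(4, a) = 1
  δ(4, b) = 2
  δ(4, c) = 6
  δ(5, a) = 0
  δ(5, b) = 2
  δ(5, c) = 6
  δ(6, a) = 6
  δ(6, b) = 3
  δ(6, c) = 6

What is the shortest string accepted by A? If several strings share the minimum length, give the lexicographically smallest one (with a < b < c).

A breadth-first search from 0 reaches an accepting state first via the path 0 → 1 → 2 → 6 on input baa.
No string of length < 3 is accepted (BFS exhausts all shorter strings without reaching an accepting state), and baa is the lexicographically least accepting string of length 3.

baa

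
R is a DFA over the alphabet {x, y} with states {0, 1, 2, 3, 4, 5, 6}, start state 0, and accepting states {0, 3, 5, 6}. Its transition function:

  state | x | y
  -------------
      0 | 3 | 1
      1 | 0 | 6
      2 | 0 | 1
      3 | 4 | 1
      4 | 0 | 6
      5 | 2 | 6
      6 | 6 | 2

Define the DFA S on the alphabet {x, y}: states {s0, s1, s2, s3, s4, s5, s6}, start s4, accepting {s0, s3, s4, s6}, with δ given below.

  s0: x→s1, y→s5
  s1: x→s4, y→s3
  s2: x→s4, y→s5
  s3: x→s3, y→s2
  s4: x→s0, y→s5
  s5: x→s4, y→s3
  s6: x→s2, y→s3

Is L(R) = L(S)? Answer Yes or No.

Yes

Exploring the product automaton R × S from the start pair (0, s4), following both machines on each input symbol, reaches 6 state pairs: (0, s4), (3, s0), (1, s5), (4, s1), (6, s3), (2, s2).
R accepts in {0, 3, 5, 6} and S accepts in {s0, s3, s4, s6}. In every reachable pair the two components are either both accepting — (0, s4), (3, s0), (6, s3) — or both non-accepting, so no string is accepted by exactly one of the machines: L(R) \ L(S) and L(S) \ L(R) are both empty.
Hence every string is accepted by R iff it is accepted by S, and the two languages coincide.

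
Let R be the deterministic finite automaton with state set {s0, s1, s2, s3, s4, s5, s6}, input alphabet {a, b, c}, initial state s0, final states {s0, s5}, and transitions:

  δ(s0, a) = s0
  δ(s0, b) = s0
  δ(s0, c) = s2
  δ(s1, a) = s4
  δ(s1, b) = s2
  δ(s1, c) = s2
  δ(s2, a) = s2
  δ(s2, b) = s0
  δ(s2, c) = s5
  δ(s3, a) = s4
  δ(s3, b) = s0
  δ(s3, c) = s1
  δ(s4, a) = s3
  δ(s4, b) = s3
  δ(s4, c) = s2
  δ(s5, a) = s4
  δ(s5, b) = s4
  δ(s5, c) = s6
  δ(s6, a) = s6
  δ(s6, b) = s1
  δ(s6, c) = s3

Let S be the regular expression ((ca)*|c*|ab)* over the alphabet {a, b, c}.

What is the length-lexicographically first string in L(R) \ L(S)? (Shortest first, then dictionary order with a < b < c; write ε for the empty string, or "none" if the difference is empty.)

a

The string a is accepted by R but not by S.
No shorter string lies in the difference, and a is the lexicographically first length-1 string in L(R) \ L(S).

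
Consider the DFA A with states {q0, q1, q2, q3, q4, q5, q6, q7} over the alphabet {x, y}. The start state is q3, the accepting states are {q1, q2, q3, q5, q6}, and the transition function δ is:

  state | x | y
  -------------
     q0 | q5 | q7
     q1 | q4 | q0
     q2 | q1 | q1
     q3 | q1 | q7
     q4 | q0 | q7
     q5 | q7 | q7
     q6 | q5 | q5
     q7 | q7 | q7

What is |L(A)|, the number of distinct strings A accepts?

The useful subgraph on states {q0, q1, q3, q4, q5} is acyclic, so L(A) is finite; the longest accepting path visits 5 useful states, giving maximum string length 4.
Counting accepting paths from q3 by length: 1 of length 0, 1 of length 1, 1 of length 3, 1 of length 4. Total 4.

4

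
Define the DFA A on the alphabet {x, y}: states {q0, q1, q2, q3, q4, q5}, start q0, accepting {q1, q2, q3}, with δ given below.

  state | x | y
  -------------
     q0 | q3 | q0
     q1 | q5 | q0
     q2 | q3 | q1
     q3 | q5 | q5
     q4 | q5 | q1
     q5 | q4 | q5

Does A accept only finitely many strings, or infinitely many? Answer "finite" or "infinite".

infinite

State q0 is reachable from the start and can reach an accepting state, and it lies on the cycle q0 → q0.
Traversing that cycle any number of times yields accepted strings of unbounded length, so the language is infinite.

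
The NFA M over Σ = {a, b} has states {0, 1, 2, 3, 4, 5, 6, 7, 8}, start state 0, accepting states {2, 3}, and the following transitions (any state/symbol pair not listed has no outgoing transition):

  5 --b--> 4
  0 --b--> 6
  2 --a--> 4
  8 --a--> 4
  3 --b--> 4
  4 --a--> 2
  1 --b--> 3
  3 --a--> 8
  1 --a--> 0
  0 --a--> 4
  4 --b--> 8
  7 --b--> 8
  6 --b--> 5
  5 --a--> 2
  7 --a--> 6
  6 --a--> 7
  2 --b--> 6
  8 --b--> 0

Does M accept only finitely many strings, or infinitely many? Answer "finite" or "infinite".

State 0 is reachable from the start and can reach an accepting state, and it lies on the cycle 0 → 4 → 8 → 0.
Traversing that cycle any number of times yields accepted strings of unbounded length, so the language is infinite.

infinite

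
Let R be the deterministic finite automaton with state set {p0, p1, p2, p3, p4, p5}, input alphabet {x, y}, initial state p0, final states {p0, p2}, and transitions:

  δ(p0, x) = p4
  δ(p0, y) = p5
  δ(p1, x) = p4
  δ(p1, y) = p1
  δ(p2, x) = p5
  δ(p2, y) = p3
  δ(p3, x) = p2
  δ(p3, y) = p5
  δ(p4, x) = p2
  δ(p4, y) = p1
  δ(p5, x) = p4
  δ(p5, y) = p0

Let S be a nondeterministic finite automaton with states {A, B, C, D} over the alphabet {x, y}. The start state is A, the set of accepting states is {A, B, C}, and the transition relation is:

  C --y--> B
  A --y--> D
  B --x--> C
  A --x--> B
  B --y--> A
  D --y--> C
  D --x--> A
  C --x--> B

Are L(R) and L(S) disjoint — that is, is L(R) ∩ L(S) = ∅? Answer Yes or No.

The empty string ε is accepted by both R and S.
Hence L(R) ∩ L(S) ≠ ∅.

No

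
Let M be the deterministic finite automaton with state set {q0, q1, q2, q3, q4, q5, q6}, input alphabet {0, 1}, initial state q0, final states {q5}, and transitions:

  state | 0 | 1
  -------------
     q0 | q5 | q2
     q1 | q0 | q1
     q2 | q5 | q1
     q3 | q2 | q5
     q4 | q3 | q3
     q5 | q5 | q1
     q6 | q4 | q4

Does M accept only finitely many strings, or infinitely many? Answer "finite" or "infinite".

State q0 is reachable from the start and can reach an accepting state, and it lies on the cycle q0 → q2 → q1 → q0.
Traversing that cycle any number of times yields accepted strings of unbounded length, so the language is infinite.

infinite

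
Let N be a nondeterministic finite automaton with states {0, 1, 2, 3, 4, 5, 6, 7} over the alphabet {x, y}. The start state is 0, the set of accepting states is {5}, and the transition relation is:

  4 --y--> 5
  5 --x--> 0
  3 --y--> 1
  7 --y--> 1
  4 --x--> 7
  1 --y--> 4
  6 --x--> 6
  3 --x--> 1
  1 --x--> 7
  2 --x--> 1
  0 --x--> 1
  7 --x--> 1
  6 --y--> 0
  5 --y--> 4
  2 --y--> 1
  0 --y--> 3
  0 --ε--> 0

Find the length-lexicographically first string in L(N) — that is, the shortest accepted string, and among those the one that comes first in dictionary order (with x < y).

xyy

A breadth-first search from 0 reaches an accepting state first via the path 0 → 1 → 4 → 5 on input xyy.
No string of length < 3 is accepted (BFS exhausts all shorter strings without reaching an accepting state), and xyy is the lexicographically least accepting string of length 3.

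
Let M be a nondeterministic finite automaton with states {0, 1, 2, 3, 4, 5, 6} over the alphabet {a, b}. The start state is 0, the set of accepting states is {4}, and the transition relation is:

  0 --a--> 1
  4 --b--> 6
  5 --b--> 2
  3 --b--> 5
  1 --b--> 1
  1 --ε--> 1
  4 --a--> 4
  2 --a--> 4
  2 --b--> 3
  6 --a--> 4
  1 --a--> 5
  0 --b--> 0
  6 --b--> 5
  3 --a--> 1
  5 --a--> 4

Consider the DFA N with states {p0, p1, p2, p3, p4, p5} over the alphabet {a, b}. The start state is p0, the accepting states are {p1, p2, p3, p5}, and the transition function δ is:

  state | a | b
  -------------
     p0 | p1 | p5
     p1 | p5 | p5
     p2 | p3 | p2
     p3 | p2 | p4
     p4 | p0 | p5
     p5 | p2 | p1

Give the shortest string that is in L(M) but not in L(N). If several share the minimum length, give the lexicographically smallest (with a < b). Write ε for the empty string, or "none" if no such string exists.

The string baaba is accepted by M but not by N.
No shorter string lies in the difference, and baaba is the lexicographically first length-5 string in L(M) \ L(N).

baaba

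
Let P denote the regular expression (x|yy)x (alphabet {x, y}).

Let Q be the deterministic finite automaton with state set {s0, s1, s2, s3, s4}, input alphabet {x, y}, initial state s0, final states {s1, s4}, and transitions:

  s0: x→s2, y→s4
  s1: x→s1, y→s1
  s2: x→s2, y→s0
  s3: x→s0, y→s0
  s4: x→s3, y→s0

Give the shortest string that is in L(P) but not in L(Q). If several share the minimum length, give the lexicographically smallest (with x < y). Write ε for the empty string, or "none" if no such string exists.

xx

The string xx is accepted by P but not by Q.
No shorter string lies in the difference, and xx is the lexicographically first length-2 string in L(P) \ L(Q).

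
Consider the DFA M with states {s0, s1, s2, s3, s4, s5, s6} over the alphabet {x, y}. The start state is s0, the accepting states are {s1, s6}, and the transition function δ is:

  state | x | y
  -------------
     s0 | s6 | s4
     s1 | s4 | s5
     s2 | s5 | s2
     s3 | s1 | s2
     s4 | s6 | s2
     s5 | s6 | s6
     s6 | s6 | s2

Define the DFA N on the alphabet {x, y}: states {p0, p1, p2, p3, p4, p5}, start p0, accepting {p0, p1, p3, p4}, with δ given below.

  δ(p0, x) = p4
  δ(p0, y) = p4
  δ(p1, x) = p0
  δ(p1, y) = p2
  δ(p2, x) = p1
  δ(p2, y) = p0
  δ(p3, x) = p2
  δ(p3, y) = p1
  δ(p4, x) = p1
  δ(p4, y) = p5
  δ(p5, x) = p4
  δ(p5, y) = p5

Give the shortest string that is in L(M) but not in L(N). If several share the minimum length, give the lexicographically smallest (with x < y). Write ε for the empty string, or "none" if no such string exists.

xyxy

The string xyxy is accepted by M but not by N.
No shorter string lies in the difference, and xyxy is the lexicographically first length-4 string in L(M) \ L(N).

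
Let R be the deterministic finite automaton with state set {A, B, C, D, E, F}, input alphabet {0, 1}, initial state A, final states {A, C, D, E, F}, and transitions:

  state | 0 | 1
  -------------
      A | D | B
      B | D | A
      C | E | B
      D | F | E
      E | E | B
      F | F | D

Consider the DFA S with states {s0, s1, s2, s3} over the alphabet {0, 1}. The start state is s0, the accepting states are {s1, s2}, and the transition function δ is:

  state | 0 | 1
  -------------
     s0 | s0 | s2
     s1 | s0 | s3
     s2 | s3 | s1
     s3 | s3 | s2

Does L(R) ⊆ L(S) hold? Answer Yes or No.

The empty string ε is in L(R) but not in L(S).
So L(R) ⊄ L(S).

No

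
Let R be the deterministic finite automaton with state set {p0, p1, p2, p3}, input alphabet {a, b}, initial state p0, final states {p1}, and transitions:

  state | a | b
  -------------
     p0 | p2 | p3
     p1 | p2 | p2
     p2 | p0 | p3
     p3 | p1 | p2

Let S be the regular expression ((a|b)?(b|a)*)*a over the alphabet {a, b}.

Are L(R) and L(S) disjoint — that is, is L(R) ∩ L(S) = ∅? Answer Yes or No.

The string ba is accepted by both R and S.
Hence L(R) ∩ L(S) ≠ ∅.

No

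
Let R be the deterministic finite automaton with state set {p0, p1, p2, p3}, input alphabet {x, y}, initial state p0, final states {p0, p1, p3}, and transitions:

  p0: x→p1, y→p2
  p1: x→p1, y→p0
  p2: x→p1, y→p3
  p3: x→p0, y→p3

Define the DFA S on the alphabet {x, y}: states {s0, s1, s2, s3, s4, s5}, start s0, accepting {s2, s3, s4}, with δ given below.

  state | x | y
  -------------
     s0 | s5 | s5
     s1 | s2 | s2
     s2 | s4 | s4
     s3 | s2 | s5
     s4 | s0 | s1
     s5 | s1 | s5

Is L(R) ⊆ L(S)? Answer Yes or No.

No

The empty string ε is in L(R) but not in L(S).
So L(R) ⊄ L(S).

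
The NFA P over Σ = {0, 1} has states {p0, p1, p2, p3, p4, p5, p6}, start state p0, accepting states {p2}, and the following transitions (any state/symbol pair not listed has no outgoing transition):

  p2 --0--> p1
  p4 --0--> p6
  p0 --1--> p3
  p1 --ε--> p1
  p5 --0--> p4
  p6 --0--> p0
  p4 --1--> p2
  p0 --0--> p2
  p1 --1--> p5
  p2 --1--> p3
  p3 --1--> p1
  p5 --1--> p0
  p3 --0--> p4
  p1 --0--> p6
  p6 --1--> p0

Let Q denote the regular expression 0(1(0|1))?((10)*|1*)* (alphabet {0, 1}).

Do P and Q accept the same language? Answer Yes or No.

No

The string 101 is accepted by P but rejected by Q.
So L(P) ≠ L(Q).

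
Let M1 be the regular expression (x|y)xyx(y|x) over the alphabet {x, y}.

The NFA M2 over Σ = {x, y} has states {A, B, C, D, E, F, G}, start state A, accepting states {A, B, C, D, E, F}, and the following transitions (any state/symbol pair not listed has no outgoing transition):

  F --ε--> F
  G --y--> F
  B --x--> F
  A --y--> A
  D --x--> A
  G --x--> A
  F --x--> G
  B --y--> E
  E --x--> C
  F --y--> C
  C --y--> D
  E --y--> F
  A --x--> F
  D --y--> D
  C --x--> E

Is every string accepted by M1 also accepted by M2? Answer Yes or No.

Converting the expression M1 to a DFA (subset construction, then merging equivalent states) gives the minimal DFA with states {r0, r1, r2, r3, r4, r5, r6}, start state r0, accepting states {r6} and transitions r0: x→r1, y→r1; r1: x→r2, y→r3; r2: x→r3, y→r4; r3: x→r3, y→r3; r4: x→r5, y→r3; r5: x→r6, y→r6; r6: x→r3, y→r3.
Exploring the product automaton M1 × M2 from the start pair (r0, A), following both machines on each input symbol, reaches 18 state pairs: (r0, A), (r1, F), (r1, A), (r2, G), (r3, C), (r2, F), (r3, A), (r4, F), (r3, E), (r3, D), (r3, G), (r4, C), (r3, F), (r5, G), (r5, E), (r6, A), (r6, F), (r6, C).
M1 accepts in {r6} and M2 accepts in {A, B, C, D, E, F}. The reachable pairs whose M1-component is accepting are (r6, A), (r6, F), (r6, C); in each of them the M2-component is accepting too, so the product for L(M1) \ L(M2) (M1-component accepting, M2-component rejecting) has no reachable accepting pair and the difference is empty.
Hence every string in L(M1) is also in L(M2).

Yes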